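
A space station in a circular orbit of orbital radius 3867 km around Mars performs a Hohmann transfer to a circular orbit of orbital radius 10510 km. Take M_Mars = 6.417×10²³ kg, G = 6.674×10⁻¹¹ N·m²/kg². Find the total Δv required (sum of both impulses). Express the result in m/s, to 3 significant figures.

Δv_total ≈ 1230 m/s

μ = GM = 6.674×10⁻¹¹ × 6.417×10²³ = 4.283×10¹³ m³/s².
r₁ = 3867 km = 3.867×10⁶ m.
r₂ = 10510 km = 1.051×10⁷ m.
Transfer ellipse a_t = (r₁ + r₂)/2 = 7.188×10⁶ m.
At r₁: circular v_c1 = √(μ/r₁) = 3328 m/s; transfer-periapsis v_p = √[μ(2/r₁ − 1/a_t)] = 4024 m/s.
Δv₁ = v_p − v_c1 = 696.1 m/s.
At r₂: circular v_c2 = √(μ/r₂) = 2019 m/s; transfer-apoapsis v_a = √[μ(2/r₂ − 1/a_t)] = 1481 m/s.
Δv₂ = v_c2 − v_a = 538.1 m/s.
Total Δv = Δv₁ + Δv₂ = 1234 m/s.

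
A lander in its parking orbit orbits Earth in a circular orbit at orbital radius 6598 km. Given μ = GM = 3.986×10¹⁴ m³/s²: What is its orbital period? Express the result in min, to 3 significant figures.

T ≈ 88.9 min

r = 6598 km = 6.598×10⁶ m.
Kepler's third law: T = 2π√(r³/μ) = 2π√((6.598×10⁶)³ / 3.986×10¹⁴).
r³/μ = 7.206×10⁵ s², so T = 2π × 8.489×10² = 5.334×10³ s.
Converting: 5.334×10³ s ÷ 60.00 = 88.90 min.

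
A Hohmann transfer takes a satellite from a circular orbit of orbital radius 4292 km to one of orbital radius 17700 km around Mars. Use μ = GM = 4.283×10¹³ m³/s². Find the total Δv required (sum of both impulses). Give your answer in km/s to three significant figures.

r₁ = 4292 km = 4.292×10⁶ m.
r₂ = 17700 km = 1.770×10⁷ m.
Transfer ellipse a_t = (r₁ + r₂)/2 = 1.100×10⁷ m.
At r₁: circular v_c1 = √(μ/r₁) = 3159 m/s; transfer-periapsis v_p = √[μ(2/r₁ − 1/a_t)] = 4008 m/s.
Δv₁ = v_p − v_c1 = 848.9 m/s.
At r₂: circular v_c2 = √(μ/r₂) = 1556 m/s; transfer-apoapsis v_a = √[μ(2/r₂ − 1/a_t)] = 971.9 m/s.
Δv₂ = v_c2 − v_a = 583.7 m/s.
Total Δv = Δv₁ + Δv₂ = 1433 m/s = 1.433 km/s.

Δv_total ≈ 1.43 km/s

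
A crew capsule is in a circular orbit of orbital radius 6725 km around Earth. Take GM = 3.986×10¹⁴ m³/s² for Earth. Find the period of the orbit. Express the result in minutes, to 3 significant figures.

r = 6725 km = 6.725×10⁶ m.
Kepler's third law: T = 2π√(r³/μ) = 2π√((6.725×10⁶)³ / 3.986×10¹⁴).
r³/μ = 7.630×10⁵ s², so T = 2π × 8.735×10² = 5.488×10³ s.
Converting: 5.488×10³ s ÷ 60.00 = 91.47 minutes.

T ≈ 91.5 minutes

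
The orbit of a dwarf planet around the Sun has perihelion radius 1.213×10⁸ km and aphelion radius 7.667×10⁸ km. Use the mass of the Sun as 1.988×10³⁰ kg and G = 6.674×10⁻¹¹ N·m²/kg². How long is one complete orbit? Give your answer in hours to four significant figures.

μ = GM = 6.674×10⁻¹¹ × 1.988×10³⁰ = 1.327×10²⁰ m³/s².
Semi-major axis a = (r_p + r_a)/2 = (1.2130×10⁸ + 7.6670×10⁸)/2 = 4.4400×10⁸ km = 4.440×10¹¹ m.
By Kepler's third law T = 2π√(a³/μ) = 2π × 2.568×10⁷ = 1.614×10⁸ s.
= 44830 hours.

T ≈ 44830 hours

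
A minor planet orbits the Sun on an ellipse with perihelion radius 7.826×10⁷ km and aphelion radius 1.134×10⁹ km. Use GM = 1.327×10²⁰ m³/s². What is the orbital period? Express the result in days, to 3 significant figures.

Semi-major axis a = (r_p + r_a)/2 = (7.8260×10⁷ + 1.1340×10⁹)/2 = 6.0613×10⁸ km = 6.061×10¹¹ m.
By Kepler's third law T = 2π√(a³/μ) = 2π × 4.097×10⁷ = 2.574×10⁸ s.
= 2979 days.

T ≈ 2980 days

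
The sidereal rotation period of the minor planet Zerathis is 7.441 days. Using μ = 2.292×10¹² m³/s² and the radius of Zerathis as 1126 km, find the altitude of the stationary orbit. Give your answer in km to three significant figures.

T = 7.441 days = 6.429×10⁵ s.
A synchronous orbit has period T, so by Kepler's third law a = (μT²/4π²)^(1/3).
μT²/4π² = 2.292×10¹² × (6.429×10⁵)² / 39.48 = 2.400×10²² m³.
a = 2.884×10⁷ m = 28844 km.
Altitude h = a − R = 28844 − 1126 = 27718 km.

h_sync ≈ 27700 km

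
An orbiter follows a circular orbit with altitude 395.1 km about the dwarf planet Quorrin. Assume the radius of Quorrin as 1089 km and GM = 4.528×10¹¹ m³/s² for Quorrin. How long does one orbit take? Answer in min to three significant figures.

T ≈ 281 min

r = 1089 + 395.1 = 1484.1 km = 1.4841×10⁶ m.
Kepler's third law: T = 2π√(r³/μ) = 2π√((1.484×10⁶)³ / 4.528×10¹¹).
r³/μ = 7.219×10⁶ s², so T = 2π × 2.687×10³ = 1.688×10⁴ s.
Converting: 1.688×10⁴ s ÷ 60.00 = 281.4 min.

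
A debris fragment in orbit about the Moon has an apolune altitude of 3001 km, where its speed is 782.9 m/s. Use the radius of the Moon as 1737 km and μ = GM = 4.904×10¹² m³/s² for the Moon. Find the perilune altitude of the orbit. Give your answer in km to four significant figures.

r_a = 1737 + 3001 = 4738.0 km = 4.738×10⁶ m.
Specific energy ε = v²/2 − μ/r = -7.286×10⁵ J/kg, so a = −μ/(2ε) = 3.365×10⁶ m.
The apsides satisfy r_p + r_a = 2a, so the perilune radius is 2a − r_a = 1.993×10⁶ m = 1993.0 km.
Perilune altitude = 1993.0 − 1737 = 256.00 km.

perilune altitude ≈ 256.0 km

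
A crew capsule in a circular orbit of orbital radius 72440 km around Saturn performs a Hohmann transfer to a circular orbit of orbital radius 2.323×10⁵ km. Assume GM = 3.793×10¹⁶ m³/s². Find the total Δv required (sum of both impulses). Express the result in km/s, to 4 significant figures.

r₁ = 72440 km = 7.244×10⁷ m.
r₂ = 2.323×10⁵ km = 2.323×10⁸ m.
Transfer ellipse a_t = (r₁ + r₂)/2 = 1.524×10⁸ m.
At r₁: circular v_c1 = √(μ/r₁) = 22880 m/s; transfer-perikrone v_p = √[μ(2/r₁ − 1/a_t)] = 28250 m/s.
Δv₁ = v_p − v_c1 = 5371 m/s.
At r₂: circular v_c2 = √(μ/r₂) = 12780 m/s; transfer-apokrone v_a = √[μ(2/r₂ − 1/a_t)] = 8811 m/s.
Δv₂ = v_c2 − v_a = 3967 m/s.
Total Δv = Δv₁ + Δv₂ = 9339 m/s = 9.339 km/s.

Δv_total ≈ 9.339 km/s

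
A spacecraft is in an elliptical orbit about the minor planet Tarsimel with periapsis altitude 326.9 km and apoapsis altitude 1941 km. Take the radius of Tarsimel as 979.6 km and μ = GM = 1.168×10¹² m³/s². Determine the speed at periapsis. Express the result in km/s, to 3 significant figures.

r_p = 979.6 + 326.9 = 1306.5 km = 1.3065×10⁶ m.
r_a = 979.6 + 1941 = 2920.6 km = 2.9206×10⁶ m.
Semi-major axis a = (r_p + r_a)/2 = 2113.6 km = 2.114×10⁶ m.
Vis-viva: v² = μ(2/r − 1/a) = 1.168×10¹² × (1.531×10⁻⁶ − 4.731×10⁻⁷) = 1.235×10⁶ m²/s².
v = 1111 m/s = 1.111 km/s.

v ≈ 1.11 km/s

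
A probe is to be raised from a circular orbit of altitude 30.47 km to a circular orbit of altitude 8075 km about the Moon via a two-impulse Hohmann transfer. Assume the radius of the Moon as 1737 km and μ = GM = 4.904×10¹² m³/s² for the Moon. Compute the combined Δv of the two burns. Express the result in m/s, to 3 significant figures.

Δv_total ≈ 819 m/s

r₁ = 1737 + 30.47 = 1767.5 km = 1.7675×10⁶ m.
r₂ = 1737 + 8075 = 9812.0 km = 9.8120×10⁶ m.
Transfer ellipse a_t = (r₁ + r₂)/2 = 5.790×10⁶ m.
At r₁: circular v_c1 = √(μ/r₁) = 1666 m/s; transfer-perilune v_p = √[μ(2/r₁ − 1/a_t)] = 2168 m/s.
Δv₁ = v_p − v_c1 = 502.7 m/s.
At r₂: circular v_c2 = √(μ/r₂) = 707.0 m/s; transfer-apolune v_a = √[μ(2/r₂ − 1/a_t)] = 390.6 m/s.
Δv₂ = v_c2 − v_a = 316.4 m/s.
Total Δv = Δv₁ + Δv₂ = 819.1 m/s.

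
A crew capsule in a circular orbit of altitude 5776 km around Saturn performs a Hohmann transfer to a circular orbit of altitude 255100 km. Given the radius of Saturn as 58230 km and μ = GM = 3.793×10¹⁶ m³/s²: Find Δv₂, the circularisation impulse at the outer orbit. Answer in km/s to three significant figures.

Δv ≈ 4.59 km/s

r₁ = 58230 + 5776 = 64006 km = 6.4006×10⁷ m.
r₂ = 58230 + 255100 = 313330 km = 3.1333×10⁸ m.
Transfer ellipse a_t = (r₁ + r₂)/2 = 1.887×10⁸ m.
At r₁: circular v_c1 = √(μ/r₁) = 24340 m/s; transfer-perikrone v_p = √[μ(2/r₁ − 1/a_t)] = 31370 m/s.
At r₂: circular v_c2 = √(μ/r₂) = 11000 m/s; transfer-apokrone v_a = √[μ(2/r₂ − 1/a_t)] = 6408 m/s.
Δv₂ = v_c2 − v_a = 4594 m/s.
= 4.594 km/s.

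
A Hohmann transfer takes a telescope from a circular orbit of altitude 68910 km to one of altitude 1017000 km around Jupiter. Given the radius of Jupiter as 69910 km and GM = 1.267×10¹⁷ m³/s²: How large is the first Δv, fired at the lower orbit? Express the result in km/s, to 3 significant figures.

Δv ≈ 10.0 km/s

r₁ = 69910 + 68910 = 138820 km = 1.3882×10⁸ m.
r₂ = 69910 + 1017000 = 1086900 km = 1.0869×10⁹ m.
Transfer ellipse a_t = (r₁ + r₂)/2 = 6.129×10⁸ m.
At r₁: circular v_c1 = √(μ/r₁) = 30210 m/s; transfer-perijove v_p = √[μ(2/r₁ − 1/a_t)] = 40230 m/s.
Δv₁ = v_p − v_c1 = 10020 m/s.
= 10.02 km/s.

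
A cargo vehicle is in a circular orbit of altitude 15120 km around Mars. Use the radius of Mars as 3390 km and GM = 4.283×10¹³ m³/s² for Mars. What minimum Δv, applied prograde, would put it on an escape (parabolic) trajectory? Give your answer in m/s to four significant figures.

r = 3390 + 15120 = 18510 km = 1.8510×10⁷ m.
Circular speed v_c = √(μ/r) = 1521 m/s.
Escape speed v_esc = √(2μ/r) = √2 × v_c = 2151 m/s.
Δv = v_esc − v_c = 630.1 m/s.

Δv ≈ 630.1 m/s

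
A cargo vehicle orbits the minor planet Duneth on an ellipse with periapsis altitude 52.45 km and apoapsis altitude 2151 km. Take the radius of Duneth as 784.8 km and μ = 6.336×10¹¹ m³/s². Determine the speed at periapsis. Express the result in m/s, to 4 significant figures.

v ≈ 1085 m/s

r_p = 784.8 + 52.45 = 837.25 km = 8.3725×10⁵ m.
r_a = 784.8 + 2151 = 2935.8 km = 2.9358×10⁶ m.
Semi-major axis a = (r_p + r_a)/2 = 1886.5 km = 1.887×10⁶ m.
Vis-viva: v² = μ(2/r − 1/a) = 6.336×10¹¹ × (2.389×10⁻⁶ − 5.301×10⁻⁷) = 1.178×10⁶ m²/s².
v = 1085 m/s.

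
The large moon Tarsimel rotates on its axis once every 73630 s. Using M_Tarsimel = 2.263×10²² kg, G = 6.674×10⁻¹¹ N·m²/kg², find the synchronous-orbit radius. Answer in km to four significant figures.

r_sync ≈ 5919 km

μ = GM = 6.674×10⁻¹¹ × 2.263×10²² = 1.510×10¹² m³/s².
A synchronous orbit has period T, so by Kepler's third law a = (μT²/4π²)^(1/3).
μT²/4π² = 1.510×10¹² × (7.363×10⁴)² / 39.48 = 2.074×10²⁰ m³.
a = 5.919×10⁶ m = 5919.3 km.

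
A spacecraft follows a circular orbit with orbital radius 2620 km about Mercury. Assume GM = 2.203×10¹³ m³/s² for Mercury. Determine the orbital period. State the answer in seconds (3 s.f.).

r = 2620 km = 2.620×10⁶ m.
Kepler's third law: T = 2π√(r³/μ) = 2π√((2.620×10⁶)³ / 2.203×10¹³).
r³/μ = 8.164×10⁵ s², so T = 2π × 9.035×10² = 5.677×10³ s.

T ≈ 5680 seconds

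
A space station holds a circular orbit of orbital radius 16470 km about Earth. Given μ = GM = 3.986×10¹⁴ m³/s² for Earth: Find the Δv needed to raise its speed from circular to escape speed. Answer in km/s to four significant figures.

Δv ≈ 2.038 km/s

r = 16470 km = 1.647×10⁷ m.
Circular speed v_c = √(μ/r) = 4920 m/s.
Escape speed v_esc = √(2μ/r) = √2 × v_c = 6957 m/s.
Δv = v_esc − v_c = 2038 m/s = 2.038 km/s.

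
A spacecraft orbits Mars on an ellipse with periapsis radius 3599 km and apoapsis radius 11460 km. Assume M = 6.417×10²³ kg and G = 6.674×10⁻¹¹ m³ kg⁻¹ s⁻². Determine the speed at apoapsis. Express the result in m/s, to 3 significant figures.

μ = GM = 6.674×10⁻¹¹ × 6.417×10²³ = 4.283×10¹³ m³/s².
Semi-major axis a = (r_p + r_a)/2 = 7529.5 km = 7.530×10⁶ m.
Vis-viva: v² = μ(2/r − 1/a) = 4.283×10¹³ × (1.745×10⁻⁷ − 1.328×10⁻⁷) = 1.786×10⁶ m²/s².
v = 1337 m/s.

v ≈ 1340 m/s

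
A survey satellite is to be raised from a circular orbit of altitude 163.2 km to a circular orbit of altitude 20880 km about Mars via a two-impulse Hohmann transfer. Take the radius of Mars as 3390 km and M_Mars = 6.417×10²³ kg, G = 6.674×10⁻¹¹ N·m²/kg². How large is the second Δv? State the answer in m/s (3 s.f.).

Δv ≈ 657 m/s

μ = GM = 6.674×10⁻¹¹ × 6.417×10²³ = 4.283×10¹³ m³/s².
r₁ = 3390 + 163.2 = 3553.2 km = 3.5532×10⁶ m.
r₂ = 3390 + 20880 = 24270 km = 2.4270×10⁷ m.
Transfer ellipse a_t = (r₁ + r₂)/2 = 1.391×10⁷ m.
At r₁: circular v_c1 = √(μ/r₁) = 3472 m/s; transfer-periapsis v_p = √[μ(2/r₁ − 1/a_t)] = 4586 m/s.
At r₂: circular v_c2 = √(μ/r₂) = 1328 m/s; transfer-apoapsis v_a = √[μ(2/r₂ − 1/a_t)] = 671.3 m/s.
Δv₂ = v_c2 − v_a = 657.0 m/s.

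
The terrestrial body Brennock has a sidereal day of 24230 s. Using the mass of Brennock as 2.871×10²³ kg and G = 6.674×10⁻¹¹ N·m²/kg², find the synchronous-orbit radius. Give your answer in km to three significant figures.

μ = GM = 6.674×10⁻¹¹ × 2.871×10²³ = 1.916×10¹³ m³/s².
A synchronous orbit has period T, so by Kepler's third law a = (μT²/4π²)^(1/3).
μT²/4π² = 1.916×10¹³ × (2.423×10⁴)² / 39.48 = 2.849×10²⁰ m³.
a = 6.580×10⁶ m = 6580.4 km.

r_sync ≈ 6580 km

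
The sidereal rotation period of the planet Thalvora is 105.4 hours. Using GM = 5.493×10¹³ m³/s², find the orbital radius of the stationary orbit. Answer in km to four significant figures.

T = 105.4 hours = 3.794×10⁵ s.
A synchronous orbit has period T, so by Kepler's third law a = (μT²/4π²)^(1/3).
μT²/4π² = 5.493×10¹³ × (3.794×10⁵)² / 39.48 = 2.003×10²³ m³.
a = 5.851×10⁷ m = 58512 km.

r_sync ≈ 58510 km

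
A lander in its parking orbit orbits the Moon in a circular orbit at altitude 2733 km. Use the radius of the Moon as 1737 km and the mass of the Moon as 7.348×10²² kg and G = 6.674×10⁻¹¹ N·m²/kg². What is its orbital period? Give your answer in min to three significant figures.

T ≈ 447 min

μ = GM = 6.674×10⁻¹¹ × 7.348×10²² = 4.904×10¹² m³/s².
r = 1737 + 2733 = 4470.0 km = 4.4700×10⁶ m.
Kepler's third law: T = 2π√(r³/μ) = 2π√((4.470×10⁶)³ / 4.904×10¹²).
r³/μ = 1.821×10⁷ s², so T = 2π × 4.268×10³ = 2.681×10⁴ s.
Converting: 2.681×10⁴ s ÷ 60.00 = 446.9 min.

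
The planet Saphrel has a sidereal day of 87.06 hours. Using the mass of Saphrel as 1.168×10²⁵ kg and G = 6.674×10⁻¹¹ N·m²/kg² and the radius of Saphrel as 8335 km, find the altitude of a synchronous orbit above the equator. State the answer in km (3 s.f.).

h_sync ≈ 1.16×10⁵ km

μ = GM = 6.674×10⁻¹¹ × 1.168×10²⁵ = 7.795×10¹⁴ m³/s².
T = 87.06 hours = 3.134×10⁵ s.
A synchronous orbit has period T, so by Kepler's third law a = (μT²/4π²)^(1/3).
μT²/4π² = 7.795×10¹⁴ × (3.134×10⁵)² / 39.48 = 1.940×10²⁴ m³.
a = 1.247×10⁸ m = 1.2471×10⁵ km.
Altitude h = a − R = 1.2471×10⁵ − 8335 = 1.1638×10⁵ km.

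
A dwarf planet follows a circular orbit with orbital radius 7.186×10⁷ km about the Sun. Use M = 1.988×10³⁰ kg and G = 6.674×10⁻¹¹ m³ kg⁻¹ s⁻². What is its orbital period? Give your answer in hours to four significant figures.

μ = GM = 6.674×10⁻¹¹ × 1.988×10³⁰ = 1.327×10²⁰ m³/s².
r = 7.186×10⁷ km = 7.186×10¹⁰ m.
Kepler's third law: T = 2π√(r³/μ) = 2π√((7.186×10¹⁰)³ / 1.327×10²⁰).
r³/μ = 2.797×10¹² s², so T = 2π × 1.672×10⁶ = 1.051×10⁷ s.
Converting: 1.051×10⁷ s ÷ 3600 = 2919 hours.

T ≈ 2919 hours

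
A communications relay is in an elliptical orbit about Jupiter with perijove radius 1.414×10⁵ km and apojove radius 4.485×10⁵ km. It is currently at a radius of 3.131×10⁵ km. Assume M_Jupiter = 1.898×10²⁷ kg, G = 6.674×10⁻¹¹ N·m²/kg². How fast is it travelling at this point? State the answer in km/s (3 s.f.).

v ≈ 19.5 km/s

μ = GM = 6.674×10⁻¹¹ × 1.898×10²⁷ = 1.267×10¹⁷ m³/s².
Semi-major axis a = (r_p + r_a)/2 = 2.9495×10⁵ km = 2.950×10⁸ m.
Vis-viva: v² = μ(2/r − 1/a) = 1.267×10¹⁷ × (6.388×10⁻⁹ − 3.390×10⁻⁹) = 3.797×10⁸ m²/s².
v = 19490 m/s = 19.49 km/s.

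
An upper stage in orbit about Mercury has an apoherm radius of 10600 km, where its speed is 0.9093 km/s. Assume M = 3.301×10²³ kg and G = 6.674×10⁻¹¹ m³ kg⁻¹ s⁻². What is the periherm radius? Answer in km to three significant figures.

periherm radius ≈ 2630 km

μ = GM = 6.674×10⁻¹¹ × 3.301×10²³ = 2.203×10¹³ m³/s².
r_a = 1.060×10⁷ m.
Specific energy ε = v²/2 − μ/r = -1.665×10⁶ J/kg, so a = −μ/(2ε) = 6.616×10⁶ m.
The apsides satisfy r_p + r_a = 2a, so the periherm radius is 2a − r_a = 2.632×10⁶ m = 2632.0 km.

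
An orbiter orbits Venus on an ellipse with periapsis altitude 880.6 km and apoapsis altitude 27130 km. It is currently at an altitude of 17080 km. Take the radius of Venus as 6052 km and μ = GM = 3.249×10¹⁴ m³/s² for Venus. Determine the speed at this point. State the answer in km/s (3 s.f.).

r_p = 6052 + 880.6 = 6932.6 km = 6.9326×10⁶ m.
r_a = 6052 + 27130 = 33182 km = 3.3182×10⁷ m.
r = 6052 + 17080 = 23132 km = 2.313×10⁷ m.
Semi-major axis a = (r_p + r_a)/2 = 20057 km = 2.006×10⁷ m.
Vis-viva: v² = μ(2/r − 1/a) = 3.249×10¹⁴ × (8.646×10⁻⁸ − 4.986×10⁻⁸) = 1.189×10⁷ m²/s².
v = 3449 m/s = 3.449 km/s.

v ≈ 3.45 km/s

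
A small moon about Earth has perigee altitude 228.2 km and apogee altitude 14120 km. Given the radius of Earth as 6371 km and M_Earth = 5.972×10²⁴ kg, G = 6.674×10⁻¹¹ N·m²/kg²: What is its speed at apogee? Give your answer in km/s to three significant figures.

v ≈ 3.08 km/s

μ = GM = 6.674×10⁻¹¹ × 5.972×10²⁴ = 3.986×10¹⁴ m³/s².
r_p = 6371 + 228.2 = 6599.2 km = 6.5992×10⁶ m.
r_a = 6371 + 14120 = 20491 km = 2.0491×10⁷ m.
Semi-major axis a = (r_p + r_a)/2 = 13545 km = 1.355×10⁷ m.
Vis-viva: v² = μ(2/r − 1/a) = 3.986×10¹⁴ × (9.760×10⁻⁸ − 7.383×10⁻⁸) = 9.477×10⁶ m²/s².
v = 3078 m/s = 3.078 km/s.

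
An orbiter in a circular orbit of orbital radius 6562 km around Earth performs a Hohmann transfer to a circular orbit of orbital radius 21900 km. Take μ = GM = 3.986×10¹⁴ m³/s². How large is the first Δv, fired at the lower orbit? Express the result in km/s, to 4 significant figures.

Δv ≈ 1.875 km/s

r₁ = 6562 km = 6.562×10⁶ m.
r₂ = 21900 km = 2.190×10⁷ m.
Transfer ellipse a_t = (r₁ + r₂)/2 = 1.423×10⁷ m.
At r₁: circular v_c1 = √(μ/r₁) = 7794 m/s; transfer-perigee v_p = √[μ(2/r₁ − 1/a_t)] = 9668 m/s.
Δv₁ = v_p − v_c1 = 1875 m/s.
= 1.875 km/s.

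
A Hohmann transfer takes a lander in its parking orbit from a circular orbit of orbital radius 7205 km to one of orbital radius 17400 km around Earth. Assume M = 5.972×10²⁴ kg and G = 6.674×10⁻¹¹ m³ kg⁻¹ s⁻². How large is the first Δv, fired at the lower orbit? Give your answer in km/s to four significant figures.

Δv ≈ 1.408 km/s

μ = GM = 6.674×10⁻¹¹ × 5.972×10²⁴ = 3.986×10¹⁴ m³/s².
r₁ = 7205 km = 7.205×10⁶ m.
r₂ = 17400 km = 1.740×10⁷ m.
Transfer ellipse a_t = (r₁ + r₂)/2 = 1.230×10⁷ m.
At r₁: circular v_c1 = √(μ/r₁) = 7438 m/s; transfer-perigee v_p = √[μ(2/r₁ − 1/a_t)] = 8845 m/s.
Δv₁ = v_p − v_c1 = 1408 m/s.
= 1.408 km/s.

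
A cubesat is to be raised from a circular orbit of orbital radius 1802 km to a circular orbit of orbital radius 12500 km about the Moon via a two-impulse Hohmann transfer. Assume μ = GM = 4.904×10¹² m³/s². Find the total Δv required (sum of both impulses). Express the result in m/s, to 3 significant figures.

Δv_total ≈ 843 m/s

r₁ = 1802 km = 1.802×10⁶ m.
r₂ = 12500 km = 1.250×10⁷ m.
Transfer ellipse a_t = (r₁ + r₂)/2 = 7.151×10⁶ m.
At r₁: circular v_c1 = √(μ/r₁) = 1650 m/s; transfer-perilune v_p = √[μ(2/r₁ − 1/a_t)] = 2181 m/s.
Δv₁ = v_p − v_c1 = 531.4 m/s.
At r₂: circular v_c2 = √(μ/r₂) = 626.4 m/s; transfer-apolune v_a = √[μ(2/r₂ − 1/a_t)] = 314.4 m/s.
Δv₂ = v_c2 − v_a = 311.9 m/s.
Total Δv = Δv₁ + Δv₂ = 843.3 m/s.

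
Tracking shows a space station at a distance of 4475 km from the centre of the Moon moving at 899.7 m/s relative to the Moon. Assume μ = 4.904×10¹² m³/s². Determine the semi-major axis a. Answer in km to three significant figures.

a ≈ 3550 km

r = 4.475×10⁶ m.
Vis-viva rearranged: 1/a = 2/r − v²/μ = 4.469×10⁻⁷ − 1.651×10⁻⁷ = 2.819×10⁻⁷ m⁻¹.
a = 3.548×10⁶ m = 3547.8 km.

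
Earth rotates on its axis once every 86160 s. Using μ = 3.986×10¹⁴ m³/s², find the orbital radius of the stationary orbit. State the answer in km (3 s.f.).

r_sync ≈ 42200 km

A synchronous orbit has period T, so by Kepler's third law a = (μT²/4π²)^(1/3).
μT²/4π² = 3.986×10¹⁴ × (8.616×10⁴)² / 39.48 = 7.495×10²² m³.
a = 4.216×10⁷ m = 42163 km.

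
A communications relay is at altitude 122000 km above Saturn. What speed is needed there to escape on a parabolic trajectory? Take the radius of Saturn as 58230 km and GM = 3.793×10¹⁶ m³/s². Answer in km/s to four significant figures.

v_esc ≈ 20.52 km/s

r = 58230 + 122000 = 180230 km = 1.8023×10⁸ m.
Escape speed v_esc = √(2μ/r) = √(2 × 3.793×10¹⁶ / 1.802×10⁸) = √(4.209×10⁸) = 20520 m/s.
= 20.52 km/s.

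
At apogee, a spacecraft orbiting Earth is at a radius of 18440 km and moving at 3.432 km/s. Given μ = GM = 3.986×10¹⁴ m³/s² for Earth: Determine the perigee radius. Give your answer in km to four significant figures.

r_a = 1.844×10⁷ m.
Specific energy ε = v²/2 − μ/r = -1.573×10⁷ J/kg, so a = −μ/(2ε) = 1.267×10⁷ m.
The apsides satisfy r_p + r_a = 2a, so the perigee radius is 2a − r_a = 6.905×10⁶ m = 6905.4 km.

perigee radius ≈ 6905 km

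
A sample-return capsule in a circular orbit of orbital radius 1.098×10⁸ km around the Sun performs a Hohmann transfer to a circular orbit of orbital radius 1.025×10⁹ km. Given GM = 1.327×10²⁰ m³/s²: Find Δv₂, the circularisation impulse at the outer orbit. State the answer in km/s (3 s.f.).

r₁ = 1.098×10⁸ km = 1.098×10¹¹ m.
r₂ = 1.025×10⁹ km = 1.025×10¹² m.
Transfer ellipse a_t = (r₁ + r₂)/2 = 5.674×10¹¹ m.
At r₁: circular v_c1 = √(μ/r₁) = 34760 m/s; transfer-perihelion v_p = √[μ(2/r₁ − 1/a_t)] = 46730 m/s.
At r₂: circular v_c2 = √(μ/r₂) = 11380 m/s; transfer-aphelion v_a = √[μ(2/r₂ − 1/a_t)] = 5005 m/s.
Δv₂ = v_c2 − v_a = 6373 m/s.
= 6.373 km/s.

Δv ≈ 6.37 km/s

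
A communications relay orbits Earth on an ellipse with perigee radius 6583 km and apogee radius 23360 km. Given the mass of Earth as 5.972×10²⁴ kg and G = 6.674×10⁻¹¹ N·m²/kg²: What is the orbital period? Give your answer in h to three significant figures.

μ = GM = 6.674×10⁻¹¹ × 5.972×10²⁴ = 3.986×10¹⁴ m³/s².
Semi-major axis a = (r_p + r_a)/2 = (6583.0 + 23360)/2 = 14972 km = 1.497×10⁷ m.
By Kepler's third law T = 2π√(a³/μ) = 2π × 2.902×10³ = 1.823×10⁴ s.
= 5.064 h.

T ≈ 5.06 h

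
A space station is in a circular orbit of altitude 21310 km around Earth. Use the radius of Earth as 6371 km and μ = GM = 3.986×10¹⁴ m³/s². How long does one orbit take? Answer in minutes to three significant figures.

r = 6371 + 21310 = 27681 km = 2.7681×10⁷ m.
Kepler's third law: T = 2π√(r³/μ) = 2π√((2.768×10⁷)³ / 3.986×10¹⁴).
r³/μ = 5.321×10⁷ s², so T = 2π × 7.295×10³ = 4.583×10⁴ s.
Converting: 4.583×10⁴ s ÷ 60.00 = 763.9 minutes.

T ≈ 764 minutes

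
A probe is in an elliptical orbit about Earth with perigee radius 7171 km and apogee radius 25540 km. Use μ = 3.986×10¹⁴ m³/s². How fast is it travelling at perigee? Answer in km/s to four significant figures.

v ≈ 9.317 km/s

Semi-major axis a = (r_p + r_a)/2 = 16356 km = 1.636×10⁷ m.
Vis-viva: v² = μ(2/r − 1/a) = 3.986×10¹⁴ × (2.789×10⁻⁷ − 6.114×10⁻⁸) = 8.680×10⁷ m²/s².
v = 9317 m/s = 9.317 km/s.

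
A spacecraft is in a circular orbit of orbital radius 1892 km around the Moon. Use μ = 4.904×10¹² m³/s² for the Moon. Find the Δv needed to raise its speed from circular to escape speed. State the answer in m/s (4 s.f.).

Δv ≈ 666.9 m/s

r = 1892 km = 1.892×10⁶ m.
Circular speed v_c = √(μ/r) = 1610 m/s.
Escape speed v_esc = √(2μ/r) = √2 × v_c = 2277 m/s.
Δv = v_esc − v_c = 666.9 m/s.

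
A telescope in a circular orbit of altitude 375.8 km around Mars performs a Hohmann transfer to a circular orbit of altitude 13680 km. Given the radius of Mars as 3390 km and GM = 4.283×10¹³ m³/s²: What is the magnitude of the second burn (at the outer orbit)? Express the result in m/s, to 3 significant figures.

r₁ = 3390 + 375.8 = 3765.8 km = 3.7658×10⁶ m.
r₂ = 3390 + 13680 = 17070 km = 1.7070×10⁷ m.
Transfer ellipse a_t = (r₁ + r₂)/2 = 1.042×10⁷ m.
At r₁: circular v_c1 = √(μ/r₁) = 3372 m/s; transfer-periapsis v_p = √[μ(2/r₁ − 1/a_t)] = 4317 m/s.
At r₂: circular v_c2 = √(μ/r₂) = 1584 m/s; transfer-apoapsis v_a = √[μ(2/r₂ − 1/a_t)] = 952.3 m/s.
Δv₂ = v_c2 − v_a = 631.7 m/s.

Δv ≈ 632 m/s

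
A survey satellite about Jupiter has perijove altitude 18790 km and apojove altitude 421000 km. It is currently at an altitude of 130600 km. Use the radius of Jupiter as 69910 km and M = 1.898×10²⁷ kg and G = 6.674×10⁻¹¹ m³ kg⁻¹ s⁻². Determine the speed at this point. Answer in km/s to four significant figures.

μ = GM = 6.674×10⁻¹¹ × 1.898×10²⁷ = 1.267×10¹⁷ m³/s².
r_p = 69910 + 18790 = 88700 km = 8.8700×10⁷ m.
r_a = 69910 + 421000 = 490910 km = 4.9091×10⁸ m.
r = 69910 + 130600 = 2.0051×10⁵ km = 2.005×10⁸ m.
Semi-major axis a = (r_p + r_a)/2 = 2.8980×10⁵ km = 2.898×10⁸ m.
Vis-viva: v² = μ(2/r − 1/a) = 1.267×10¹⁷ × (9.975×10⁻⁹ − 3.451×10⁻⁹) = 8.264×10⁸ m²/s².
v = 28750 m/s = 28.75 km/s.

v ≈ 28.75 km/s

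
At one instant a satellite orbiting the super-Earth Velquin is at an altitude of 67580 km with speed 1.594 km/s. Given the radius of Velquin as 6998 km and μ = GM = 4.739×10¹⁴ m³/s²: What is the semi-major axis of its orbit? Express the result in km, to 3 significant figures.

a ≈ 46600 km

r = 6998 + 67580 = 74578 km = 7.458×10⁷ m.
Specific orbital energy ε = v²/2 − μ/r = (1594)²/2 − 4.739×10¹⁴/7.458×10⁷ = -5.084×10⁶ J/kg.
Since ε = −μ/(2a), a = −μ/(2ε) = 4.661×10⁷ m = 46607 km.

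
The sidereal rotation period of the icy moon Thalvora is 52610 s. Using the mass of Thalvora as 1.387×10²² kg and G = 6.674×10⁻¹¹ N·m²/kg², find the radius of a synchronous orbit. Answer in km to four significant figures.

r_sync ≈ 4019 km

μ = GM = 6.674×10⁻¹¹ × 1.387×10²² = 9.257×10¹¹ m³/s².
A synchronous orbit has period T, so by Kepler's third law a = (μT²/4π²)^(1/3).
μT²/4π² = 9.257×10¹¹ × (5.261×10⁴)² / 39.48 = 6.490×10¹⁹ m³.
a = 4.019×10⁶ m = 4018.6 km.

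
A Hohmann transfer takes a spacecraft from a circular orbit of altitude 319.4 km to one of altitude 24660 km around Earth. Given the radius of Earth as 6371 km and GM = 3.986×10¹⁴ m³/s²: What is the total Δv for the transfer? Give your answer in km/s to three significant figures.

r₁ = 6371 + 319.4 = 6690.4 km = 6.6904×10⁶ m.
r₂ = 6371 + 24660 = 31031 km = 3.1031×10⁷ m.
Transfer ellipse a_t = (r₁ + r₂)/2 = 1.886×10⁷ m.
At r₁: circular v_c1 = √(μ/r₁) = 7719 m/s; transfer-perigee v_p = √[μ(2/r₁ − 1/a_t)] = 9901 m/s.
Δv₁ = v_p − v_c1 = 2182 m/s.
At r₂: circular v_c2 = √(μ/r₂) = 3584 m/s; transfer-apogee v_a = √[μ(2/r₂ − 1/a_t)] = 2135 m/s.
Δv₂ = v_c2 − v_a = 1449 m/s.
Total Δv = Δv₁ + Δv₂ = 3631 m/s = 3.631 km/s.

Δv_total ≈ 3.63 km/s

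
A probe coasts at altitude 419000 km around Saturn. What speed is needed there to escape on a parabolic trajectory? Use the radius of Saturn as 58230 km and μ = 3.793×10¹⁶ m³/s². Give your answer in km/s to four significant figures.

v_esc ≈ 12.61 km/s

r = 58230 + 419000 = 477230 km = 4.7723×10⁸ m.
Escape speed v_esc = √(2μ/r) = √(2 × 3.793×10¹⁶ / 4.772×10⁸) = √(1.590×10⁸) = 12610 m/s.
= 12.61 km/s.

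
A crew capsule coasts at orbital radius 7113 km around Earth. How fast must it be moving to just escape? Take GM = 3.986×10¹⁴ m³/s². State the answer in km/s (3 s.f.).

r = 7113 km = 7.113×10⁶ m.
Escape speed v_esc = √(2μ/r) = √(2 × 3.986×10¹⁴ / 7.113×10⁶) = √(1.121×10⁸) = 10590 m/s.
= 10.59 km/s.

v_esc ≈ 10.6 km/s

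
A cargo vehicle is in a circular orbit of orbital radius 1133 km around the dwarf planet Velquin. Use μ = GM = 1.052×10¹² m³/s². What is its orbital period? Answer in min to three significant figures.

r = 1133 km = 1.133×10⁶ m.
Kepler's third law: T = 2π√(r³/μ) = 2π√((1.133×10⁶)³ / 1.052×10¹²).
r³/μ = 1.383×10⁶ s², so T = 2π × 1.176×10³ = 7.388×10³ s.
Converting: 7.388×10³ s ÷ 60.00 = 123.1 min.

T ≈ 123 min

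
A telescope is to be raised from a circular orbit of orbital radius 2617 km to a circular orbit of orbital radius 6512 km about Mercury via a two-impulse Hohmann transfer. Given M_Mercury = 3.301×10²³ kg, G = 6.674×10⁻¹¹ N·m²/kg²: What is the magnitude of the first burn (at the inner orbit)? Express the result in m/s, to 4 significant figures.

Δv ≈ 564.1 m/s

μ = GM = 6.674×10⁻¹¹ × 3.301×10²³ = 2.203×10¹³ m³/s².
r₁ = 2617 km = 2.617×10⁶ m.
r₂ = 6512 km = 6.512×10⁶ m.
Transfer ellipse a_t = (r₁ + r₂)/2 = 4.564×10⁶ m.
At r₁: circular v_c1 = √(μ/r₁) = 2901 m/s; transfer-periherm v_p = √[μ(2/r₁ − 1/a_t)] = 3466 m/s.
Δv₁ = v_p − v_c1 = 564.1 m/s.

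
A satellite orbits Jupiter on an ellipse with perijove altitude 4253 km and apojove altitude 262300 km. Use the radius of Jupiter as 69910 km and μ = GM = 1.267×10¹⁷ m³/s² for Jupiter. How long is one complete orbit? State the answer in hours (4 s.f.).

T ≈ 14.20 hours

r_p = 69910 + 4253 = 74163 km = 7.4163×10⁷ m.
r_a = 69910 + 262300 = 332210 km = 3.3221×10⁸ m.
Semi-major axis a = (r_p + r_a)/2 = (74163 + 3.3221×10⁵)/2 = 2.0319×10⁵ km = 2.032×10⁸ m.
By Kepler's third law T = 2π√(a³/μ) = 2π × 8.137×10³ = 5.113×10⁴ s.
= 14.20 hours.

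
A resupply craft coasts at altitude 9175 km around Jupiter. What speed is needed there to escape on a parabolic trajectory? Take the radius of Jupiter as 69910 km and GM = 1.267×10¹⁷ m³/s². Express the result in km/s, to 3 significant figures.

r = 69910 + 9175 = 79085 km = 7.9085×10⁷ m.
Escape speed v_esc = √(2μ/r) = √(2 × 1.267×10¹⁷ / 7.908×10⁷) = √(3.204×10⁹) = 56610 m/s.
= 56.61 km/s.

v_esc ≈ 56.6 km/s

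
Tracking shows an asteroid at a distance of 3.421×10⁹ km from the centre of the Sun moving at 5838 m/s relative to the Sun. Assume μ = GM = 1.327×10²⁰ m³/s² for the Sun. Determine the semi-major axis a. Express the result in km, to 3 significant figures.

a ≈ 3.05×10⁹ km

r = 3.421×10¹² m.
Specific orbital energy ε = v²/2 − μ/r = (5838)²/2 − 1.327×10²⁰/3.421×10¹² = -2.175×10⁷ J/kg.
Since ε = −μ/(2a), a = −μ/(2ε) = 3.051×10¹² m = 3.0508×10⁹ km.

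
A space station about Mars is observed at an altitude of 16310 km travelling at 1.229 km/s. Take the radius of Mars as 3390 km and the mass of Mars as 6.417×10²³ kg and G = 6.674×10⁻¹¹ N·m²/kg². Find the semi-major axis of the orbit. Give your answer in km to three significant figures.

μ = GM = 6.674×10⁻¹¹ × 6.417×10²³ = 4.283×10¹³ m³/s².
r = 3390 + 16310 = 19700 km = 1.970×10⁷ m.
Vis-viva rearranged: 1/a = 2/r − v²/μ = 1.015×10⁻⁷ − 3.527×10⁻⁸ = 6.625×10⁻⁸ m⁻¹.
a = 1.509×10⁷ m = 15093 km.

a ≈ 15100 km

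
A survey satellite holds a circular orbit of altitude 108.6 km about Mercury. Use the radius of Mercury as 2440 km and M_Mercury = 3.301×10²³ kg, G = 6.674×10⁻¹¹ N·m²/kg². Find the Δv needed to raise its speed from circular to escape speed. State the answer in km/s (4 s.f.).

Δv ≈ 1.218 km/s

μ = GM = 6.674×10⁻¹¹ × 3.301×10²³ = 2.203×10¹³ m³/s².
r = 2440 + 108.6 = 2548.6 km = 2.5486×10⁶ m.
Circular speed v_c = √(μ/r) = 2940 m/s.
Escape speed v_esc = √(2μ/r) = √2 × v_c = 4158 m/s.
Δv = v_esc − v_c = 1218 m/s = 1.218 km/s.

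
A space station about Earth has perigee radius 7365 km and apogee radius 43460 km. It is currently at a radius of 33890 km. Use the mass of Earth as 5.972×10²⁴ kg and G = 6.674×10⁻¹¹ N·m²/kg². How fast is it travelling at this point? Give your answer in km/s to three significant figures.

v ≈ 2.80 km/s

μ = GM = 6.674×10⁻¹¹ × 5.972×10²⁴ = 3.986×10¹⁴ m³/s².
Semi-major axis a = (r_p + r_a)/2 = 25412 km = 2.541×10⁷ m.
Vis-viva: v² = μ(2/r − 1/a) = 3.986×10¹⁴ × (5.901×10⁻⁸ − 3.935×10⁻⁸) = 7.837×10⁶ m²/s².
v = 2800 m/s = 2.800 km/s.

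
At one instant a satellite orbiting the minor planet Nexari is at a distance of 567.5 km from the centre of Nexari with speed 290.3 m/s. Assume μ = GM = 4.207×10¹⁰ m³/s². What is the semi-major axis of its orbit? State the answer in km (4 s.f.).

r = 5.675×10⁵ m.
Vis-viva rearranged: 1/a = 2/r − v²/μ = 3.524×10⁻⁶ − 2.003×10⁻⁶ = 1.521×10⁻⁶ m⁻¹.
a = 6.574×10⁵ m = 657.44 km.

a ≈ 657.4 km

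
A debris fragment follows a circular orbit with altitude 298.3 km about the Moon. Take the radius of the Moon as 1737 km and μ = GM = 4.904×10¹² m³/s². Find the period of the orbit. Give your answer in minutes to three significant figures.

r = 1737 + 298.3 = 2035.3 km = 2.0353×10⁶ m.
Kepler's third law: T = 2π√(r³/μ) = 2π√((2.035×10⁶)³ / 4.904×10¹²).
r³/μ = 1.719×10⁶ s², so T = 2π × 1.311×10³ = 8.238×10³ s.
Converting: 8.238×10³ s ÷ 60.00 = 137.3 minutes.

T ≈ 137 minutes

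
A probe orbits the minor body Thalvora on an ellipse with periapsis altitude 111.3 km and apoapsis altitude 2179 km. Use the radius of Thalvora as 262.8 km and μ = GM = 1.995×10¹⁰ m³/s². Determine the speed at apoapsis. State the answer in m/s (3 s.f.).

r_p = 262.8 + 111.3 = 374.10 km = 3.7410×10⁵ m.
r_a = 262.8 + 2179 = 2441.8 km = 2.4418×10⁶ m.
Semi-major axis a = (r_p + r_a)/2 = 1408.0 km = 1.408×10⁶ m.
Vis-viva: v² = μ(2/r − 1/a) = 1.995×10¹⁰ × (8.191×10⁻⁷ − 7.103×10⁻⁷) = 2.171×10³ m²/s².
v = 46.59 m/s.

v ≈ 46.6 m/s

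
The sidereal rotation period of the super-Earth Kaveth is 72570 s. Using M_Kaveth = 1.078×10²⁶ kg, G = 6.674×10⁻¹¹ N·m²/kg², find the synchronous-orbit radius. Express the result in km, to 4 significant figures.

μ = GM = 6.674×10⁻¹¹ × 1.078×10²⁶ = 7.195×10¹⁵ m³/s².
A synchronous orbit has period T, so by Kepler's third law a = (μT²/4π²)^(1/3).
μT²/4π² = 7.195×10¹⁵ × (7.257×10⁴)² / 39.48 = 9.598×10²³ m³.
a = 9.864×10⁷ m = 98640 km.

r_sync ≈ 98640 km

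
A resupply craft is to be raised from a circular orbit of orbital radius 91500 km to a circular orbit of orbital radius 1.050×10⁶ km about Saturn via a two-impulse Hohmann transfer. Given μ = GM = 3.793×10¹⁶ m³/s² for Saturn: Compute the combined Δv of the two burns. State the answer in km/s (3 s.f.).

Δv_total ≈ 10.9 km/s

r₁ = 91500 km = 9.150×10⁷ m.
r₂ = 1.050×10⁶ km = 1.050×10⁹ m.
Transfer ellipse a_t = (r₁ + r₂)/2 = 5.708×10⁸ m.
At r₁: circular v_c1 = √(μ/r₁) = 20360 m/s; transfer-perikrone v_p = √[μ(2/r₁ − 1/a_t)] = 27620 m/s.
Δv₁ = v_p − v_c1 = 7255 m/s.
At r₂: circular v_c2 = √(μ/r₂) = 6010 m/s; transfer-apokrone v_a = √[μ(2/r₂ − 1/a_t)] = 2406 m/s.
Δv₂ = v_c2 − v_a = 3604 m/s.
Total Δv = Δv₁ + Δv₂ = 10860 m/s = 10.86 km/s.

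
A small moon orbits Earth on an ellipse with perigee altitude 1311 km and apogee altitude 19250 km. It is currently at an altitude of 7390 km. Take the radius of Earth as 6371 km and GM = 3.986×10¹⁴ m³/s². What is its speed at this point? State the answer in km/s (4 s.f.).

v ≈ 5.830 km/s

r_p = 6371 + 1311 = 7682.0 km = 7.6820×10⁶ m.
r_a = 6371 + 19250 = 25621 km = 2.5621×10⁷ m.
r = 6371 + 7390 = 13761 km = 1.376×10⁷ m.
Semi-major axis a = (r_p + r_a)/2 = 16652 km = 1.665×10⁷ m.
Vis-viva: v² = μ(2/r − 1/a) = 3.986×10¹⁴ × (1.453×10⁻⁷ − 6.005×10⁻⁸) = 3.399×10⁷ m²/s².
v = 5830 m/s = 5.830 km/s.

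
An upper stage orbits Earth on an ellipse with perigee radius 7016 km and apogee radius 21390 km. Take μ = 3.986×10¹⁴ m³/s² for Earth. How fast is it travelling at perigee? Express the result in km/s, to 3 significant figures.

v ≈ 9.25 km/s

Semi-major axis a = (r_p + r_a)/2 = 14203 km = 1.420×10⁷ m.
Vis-viva: v² = μ(2/r − 1/a) = 3.986×10¹⁴ × (2.851×10⁻⁷ − 7.041×10⁻⁸) = 8.556×10⁷ m²/s².
v = 9250 m/s = 9.250 km/s.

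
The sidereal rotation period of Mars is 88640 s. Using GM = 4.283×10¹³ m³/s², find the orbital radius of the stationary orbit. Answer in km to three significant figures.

A synchronous orbit has period T, so by Kepler's third law a = (μT²/4π²)^(1/3).
μT²/4π² = 4.283×10¹³ × (8.864×10⁴)² / 39.48 = 8.524×10²¹ m³.
a = 2.043×10⁷ m = 20428 km.

r_sync ≈ 20400 km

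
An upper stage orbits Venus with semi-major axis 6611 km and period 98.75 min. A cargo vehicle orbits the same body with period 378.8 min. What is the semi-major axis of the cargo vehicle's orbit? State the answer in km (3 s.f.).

Kepler's third law: a³ ∝ T², so a₂ = a₁ (T₂/T₁)^(2/3).
T₂/T₁ = 3.836, (T₂/T₁)^(2/3) = 2.450.
a₂ = 6611 × 2.450 = 16200 km.

a₂ ≈ 16200 km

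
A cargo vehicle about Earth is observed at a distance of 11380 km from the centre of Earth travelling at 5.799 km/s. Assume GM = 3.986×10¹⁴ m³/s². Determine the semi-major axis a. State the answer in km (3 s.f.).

r = 1.138×10⁷ m.
Specific orbital energy ε = v²/2 − μ/r = (5799)²/2 − 3.986×10¹⁴/1.138×10⁷ = -1.821×10⁷ J/kg.
Since ε = −μ/(2a), a = −μ/(2ε) = 1.094×10⁷ m = 10943 km.

a ≈ 10900 km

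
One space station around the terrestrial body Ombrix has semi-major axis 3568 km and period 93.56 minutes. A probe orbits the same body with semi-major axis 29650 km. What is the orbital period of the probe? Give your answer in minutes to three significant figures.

Kepler's third law: T² ∝ a³, so T₂ = T₁ (a₂/a₁)^(3/2).
a₂/a₁ = 8.310, (a₂/a₁)^(3/2) = 23.96.
T₂ = 93.56 × 23.96 = 2241 minutes.

T₂ ≈ 2240 minutes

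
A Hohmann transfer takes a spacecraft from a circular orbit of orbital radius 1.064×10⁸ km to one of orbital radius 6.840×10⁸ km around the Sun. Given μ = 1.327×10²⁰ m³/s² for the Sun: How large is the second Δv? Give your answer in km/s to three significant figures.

Δv ≈ 6.70 km/s

r₁ = 1.064×10⁸ km = 1.064×10¹¹ m.
r₂ = 6.840×10⁸ km = 6.840×10¹¹ m.
Transfer ellipse a_t = (r₁ + r₂)/2 = 3.952×10¹¹ m.
At r₁: circular v_c1 = √(μ/r₁) = 35320 m/s; transfer-perihelion v_p = √[μ(2/r₁ − 1/a_t)] = 46460 m/s.
At r₂: circular v_c2 = √(μ/r₂) = 13930 m/s; transfer-aphelion v_a = √[μ(2/r₂ − 1/a_t)] = 7227 m/s.
Δv₂ = v_c2 − v_a = 6701 m/s.
= 6.701 km/s.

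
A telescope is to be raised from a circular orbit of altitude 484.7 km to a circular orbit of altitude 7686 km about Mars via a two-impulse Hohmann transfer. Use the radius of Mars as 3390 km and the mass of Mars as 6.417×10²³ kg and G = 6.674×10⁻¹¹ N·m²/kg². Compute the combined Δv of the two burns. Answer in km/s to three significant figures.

μ = GM = 6.674×10⁻¹¹ × 6.417×10²³ = 4.283×10¹³ m³/s².
r₁ = 3390 + 484.7 = 3874.7 km = 3.8747×10⁶ m.
r₂ = 3390 + 7686 = 11076 km = 1.1076×10⁷ m.
Transfer ellipse a_t = (r₁ + r₂)/2 = 7.475×10⁶ m.
At r₁: circular v_c1 = √(μ/r₁) = 3325 m/s; transfer-periapsis v_p = √[μ(2/r₁ − 1/a_t)] = 4047 m/s.
Δv₁ = v_p − v_c1 = 722.2 m/s.
At r₂: circular v_c2 = √(μ/r₂) = 1966 m/s; transfer-apoapsis v_a = √[μ(2/r₂ − 1/a_t)] = 1416 m/s.
Δv₂ = v_c2 − v_a = 550.7 m/s.
Total Δv = Δv₁ + Δv₂ = 1273 m/s = 1.273 km/s.

Δv_total ≈ 1.27 km/s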